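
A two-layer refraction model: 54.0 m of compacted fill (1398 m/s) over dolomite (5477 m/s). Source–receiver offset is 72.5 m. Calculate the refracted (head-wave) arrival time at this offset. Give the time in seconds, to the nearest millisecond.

θ_c = arcsin(V₁/V₂) = arcsin(1398/5477) = 14.79°, cos θ_c = 0.9669.
Intercept time tᵢ = 2h cos θ_c / V₁ = 2·54.0·0.9669/1398 = 0.07469 s.
t = x/V₂ + tᵢ = 72.5/5477 + 0.07469 = 0.08793 s.

0.088 s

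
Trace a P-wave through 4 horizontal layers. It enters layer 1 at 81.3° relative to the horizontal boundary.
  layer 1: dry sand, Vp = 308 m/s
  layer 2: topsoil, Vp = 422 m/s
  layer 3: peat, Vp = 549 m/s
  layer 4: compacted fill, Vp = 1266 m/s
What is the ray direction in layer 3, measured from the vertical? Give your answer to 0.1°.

From the normal: θ₁ = 90° − 81.3° = 8.7°.
Snell's law across each interface conserves sin θ / V, so sin θ_3 = V_3·sin θ₁/V₁.
sin θ_3 = 549 × sin 8.7° / 308 = 0.2696.
θ_3 = arcsin 0.2696 = 15.64°.

15.6°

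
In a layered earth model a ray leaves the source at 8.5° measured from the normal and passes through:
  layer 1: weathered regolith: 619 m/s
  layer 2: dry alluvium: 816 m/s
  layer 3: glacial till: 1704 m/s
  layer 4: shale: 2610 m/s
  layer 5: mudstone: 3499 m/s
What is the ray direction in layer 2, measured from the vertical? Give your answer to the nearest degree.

Ray parameter p = sin 8.5° / 619 = 2.3879e-04 s/m.
sin θ_2 = p·V_2 = 2.3879e-04 × 816 = 0.1949.
θ_2 = 11.24° from the vertical.

11°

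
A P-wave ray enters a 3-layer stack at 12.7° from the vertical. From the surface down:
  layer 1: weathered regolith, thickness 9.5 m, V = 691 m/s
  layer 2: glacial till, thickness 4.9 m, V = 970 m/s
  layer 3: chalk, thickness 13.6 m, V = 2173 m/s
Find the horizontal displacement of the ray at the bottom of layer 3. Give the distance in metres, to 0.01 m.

Apply Snell's law at each interface; in layer i the horizontal offset is hᵢ·tan θᵢ.
Layer 1: θ = 12.70°; offset = 9.5·tan 12.70° = 2.1409 m.
Layer 2: sin θ = 970·sin 12.7°/691 = 0.3086, θ = 17.98°; offset = 4.9·tan 17.98° = 1.5898 m.
Layer 3: sin θ = 2173·sin 12.7°/691 = 0.6914, θ = 43.74°; offset = 13.6·tan 43.74° = 13.0134 m.
Σ offsets = 16.7442 m.

16.74 m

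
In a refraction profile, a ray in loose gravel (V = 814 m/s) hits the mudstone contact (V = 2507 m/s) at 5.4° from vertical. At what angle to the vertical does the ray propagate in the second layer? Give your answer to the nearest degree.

17°

Snell's law: sin θ₂ = (V₂/V₁)·sin θ₁ = (2507/814)·sin 5.4° = 0.2898.
θ₂ = sin⁻¹(0.2898) = 16.85° (from vertical).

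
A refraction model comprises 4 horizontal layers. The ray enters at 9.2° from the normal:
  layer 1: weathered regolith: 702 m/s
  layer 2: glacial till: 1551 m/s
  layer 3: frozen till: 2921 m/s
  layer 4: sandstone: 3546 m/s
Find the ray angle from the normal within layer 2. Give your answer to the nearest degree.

21°

Ray parameter p = sin 9.2° / 702 = 2.2775e-04 s/m.
sin θ_2 = p·V_2 = 2.2775e-04 × 1551 = 0.3532.
θ_2 = 20.69° from the vertical.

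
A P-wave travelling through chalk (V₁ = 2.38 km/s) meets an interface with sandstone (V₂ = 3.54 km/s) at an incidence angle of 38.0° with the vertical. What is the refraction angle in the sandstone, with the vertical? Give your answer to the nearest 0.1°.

Snell's law: sin θ₂ = (V₂/V₁)·sin θ₁ = (3.54/2.38)·sin 38.0° = 0.9157.
θ₂ = sin⁻¹(0.9157) = 66.31° (from vertical).

66.3°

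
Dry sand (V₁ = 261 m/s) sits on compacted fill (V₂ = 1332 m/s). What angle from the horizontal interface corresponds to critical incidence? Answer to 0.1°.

78.7°

At critical incidence the refracted ray runs along the interface (θ₂ = 90°), so sin θ_c = V₁/V₂.
θ_c = arcsin(261/1332) = arcsin 0.1959 = 11.30°.
Measured from the interface: 90° − 11.30° = 78.70°.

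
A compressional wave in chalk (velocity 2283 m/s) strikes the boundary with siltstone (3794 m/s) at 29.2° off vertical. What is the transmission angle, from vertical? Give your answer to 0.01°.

Snell's law: sin θ₂ = (V₂/V₁)·sin θ₁ = (3794/2283)·sin 29.2° = 0.8107.
θ₂ = arcsin 0.8107 = 54.17° from the normal.

54.17°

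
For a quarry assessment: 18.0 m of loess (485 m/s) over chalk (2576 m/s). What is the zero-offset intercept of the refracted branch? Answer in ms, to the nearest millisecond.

tᵢ = 2h·√(V₂²−V₁²)/(V₁V₂).
√(V₂²−V₁²) = √(2576²−485²) = 2529.9 m/s.
tᵢ = 2·18.0·2529.9/(485·2576) = 0.07290 s.

73 ms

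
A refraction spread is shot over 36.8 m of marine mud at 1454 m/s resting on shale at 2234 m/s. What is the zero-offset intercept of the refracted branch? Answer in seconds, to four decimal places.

θ_c = arcsin(V₁/V₂) = arcsin(1454/2234) = 40.61°; cos θ_c = 0.7592.
tᵢ = 2h·cos θ_c / V₁ = 2·36.8·0.7592 / 1454 = 0.03843 s.

0.0384 s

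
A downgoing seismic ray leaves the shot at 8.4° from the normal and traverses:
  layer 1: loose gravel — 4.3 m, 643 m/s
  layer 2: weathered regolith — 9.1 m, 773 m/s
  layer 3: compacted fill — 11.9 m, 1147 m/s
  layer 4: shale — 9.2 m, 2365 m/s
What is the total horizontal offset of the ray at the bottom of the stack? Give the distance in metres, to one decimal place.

11.3 m

Ray parameter p = sin 8.4° / 643 m/s = 2.2719e-04 s/m.
Layer 1: θ = 8.40°; offset = 4.3·tan 8.40° = 0.635 m.
Layer 2: sin θ = p·773 = 0.1756 → θ = 10.11°; offset = 9.1·tan 10.11° = 1.623 m.
Layer 3: sin θ = p·1147 = 0.2606 → θ = 15.10°; offset = 11.9·tan 15.10° = 3.212 m.
Layer 4: sin θ = p·2365 = 0.5373 → θ = 32.50°; offset = 9.2·tan 32.50° = 5.861 m.
Summing the layer offsets gives 11.331 m.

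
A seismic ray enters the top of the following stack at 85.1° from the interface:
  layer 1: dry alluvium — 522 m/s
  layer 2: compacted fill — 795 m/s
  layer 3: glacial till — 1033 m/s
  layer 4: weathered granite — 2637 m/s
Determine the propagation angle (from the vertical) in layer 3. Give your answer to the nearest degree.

10°

From the normal: θ₁ = 90° − 85.1° = 4.9°.
Ray parameter p = sin 4.9° / 522 = 1.6363e-04 s/m.
sin θ_3 = p·V_3 = 1.6363e-04 × 1033 = 0.1690.
θ_3 = arcsin 0.1690 = 9.73°.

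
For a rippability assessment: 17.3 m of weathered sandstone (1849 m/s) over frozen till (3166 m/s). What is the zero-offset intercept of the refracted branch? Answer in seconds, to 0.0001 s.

tᵢ = 2h·√(V₂²−V₁²)/(V₁V₂).
√(V₂²−V₁²) = √(3166²−1849²) = 2570.0 m/s.
tᵢ = 2·17.3·2570.0/(1849·3166) = 0.01519 s.

0.0152 s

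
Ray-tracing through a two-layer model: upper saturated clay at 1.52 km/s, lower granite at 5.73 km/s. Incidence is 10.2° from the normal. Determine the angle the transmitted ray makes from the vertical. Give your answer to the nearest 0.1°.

41.9°

sin θ₁/V₁ = sin θ₂/V₂ ⇒ sin θ₂ = 5.73·sin 10.2°/1.52 = 5.73·0.1771/1.52 = 0.6676.
θ₂ = sin⁻¹(0.6676) = 41.88° (from vertical).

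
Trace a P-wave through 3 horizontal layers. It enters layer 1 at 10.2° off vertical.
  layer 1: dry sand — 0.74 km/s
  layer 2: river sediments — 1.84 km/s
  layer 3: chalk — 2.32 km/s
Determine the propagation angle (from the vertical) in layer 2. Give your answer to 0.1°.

Ray parameter p = sin 10.2° / 0.74 = 2.3930e-01 s/km.
sin θ_2 = p·V_2 = 2.3930e-01 × 1.84 = 0.4403.
θ_2 = arcsin 0.4403 = 26.12°.

26.1°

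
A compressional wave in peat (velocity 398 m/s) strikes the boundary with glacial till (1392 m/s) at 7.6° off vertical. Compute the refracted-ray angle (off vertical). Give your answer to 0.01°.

27.55°

sin θ₁/V₁ = sin θ₂/V₂ ⇒ sin θ₂ = 1392·sin 7.6°/398 = 1392·0.1323/398 = 0.4626.
θ₂ = sin⁻¹(0.4626) = 27.55° (from vertical).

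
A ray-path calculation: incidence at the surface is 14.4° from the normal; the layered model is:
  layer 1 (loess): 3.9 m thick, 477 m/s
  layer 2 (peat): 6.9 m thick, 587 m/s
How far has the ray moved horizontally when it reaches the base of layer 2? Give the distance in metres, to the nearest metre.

3 m

p = sin θ₁/V₁ = sin 14.4°/477 = 5.2136e-04 s/m is conserved through the stack.
Layer 1: θ = 14.40°; offset = 3.9·tan 14.40° = 1.001 m.
Layer 2: sin θ = p·587 = 0.3060 → θ = 17.82°; offset = 6.9·tan 17.82° = 2.218 m.
Total horizontal offset = 3.219 m.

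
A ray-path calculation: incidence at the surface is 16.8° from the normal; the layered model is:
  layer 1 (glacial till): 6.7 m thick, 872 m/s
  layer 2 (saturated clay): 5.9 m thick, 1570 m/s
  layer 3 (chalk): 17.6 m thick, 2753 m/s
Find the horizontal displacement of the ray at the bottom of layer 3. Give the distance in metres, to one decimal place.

Ray parameter p = sin 16.8° / 872 m/s = 3.3146e-04 s/m.
Layer 1: θ = 16.80°; offset = 6.7·tan 16.80° = 2.023 m.
Layer 2: sin θ = p·1570 = 0.5204 → θ = 31.36°; offset = 5.9·tan 31.36° = 3.595 m.
Layer 3: sin θ = p·2753 = 0.9125 → θ = 65.85°; offset = 17.6·tan 65.85° = 39.260 m.
Summing the layer offsets gives 44.879 m.

44.9 m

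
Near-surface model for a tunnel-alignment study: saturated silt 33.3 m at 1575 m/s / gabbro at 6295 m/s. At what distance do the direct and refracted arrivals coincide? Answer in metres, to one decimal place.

θ_c = arcsin(1575/6295) = 14.49°, so cos θ_c = 0.9682 and tᵢ = 2h cos θ_c/V₁ = 0.0409 s.
At crossover x/V₁ = x/V₂ + tᵢ ⇒ x = tᵢ/(1/V₁ − 1/V₂) = 0.04094/(6.3492e-04 − 1.5886e-04) = 86.00 m.

86.0 m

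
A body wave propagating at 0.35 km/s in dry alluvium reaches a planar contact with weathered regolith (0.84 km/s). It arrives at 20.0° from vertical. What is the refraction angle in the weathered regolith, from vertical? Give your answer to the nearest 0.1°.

sin θ₁/V₁ = sin θ₂/V₂ ⇒ sin θ₂ = 0.84·sin 20.0°/0.35 = 0.84·0.3420/0.35 = 0.8208.
θ₂ = sin⁻¹(0.8208) = 55.17° (from vertical).

55.2°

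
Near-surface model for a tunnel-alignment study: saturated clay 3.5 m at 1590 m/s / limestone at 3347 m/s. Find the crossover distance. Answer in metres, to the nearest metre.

x_cross = 2h·√((V₂+V₁)/(V₂−V₁)).
(V₂+V₁)/(V₂−V₁) = (3347+1590)/(3347−1590) = 2.8099; √ = 1.6763.
x_cross = 2·3.5·1.6763 = 11.73 m.

12 m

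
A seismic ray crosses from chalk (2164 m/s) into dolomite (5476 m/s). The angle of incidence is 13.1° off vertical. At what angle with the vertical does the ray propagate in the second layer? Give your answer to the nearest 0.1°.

sin θ₁/V₁ = sin θ₂/V₂ ⇒ sin θ₂ = 5476·sin 13.1°/2164 = 5476·0.2267/2164 = 0.5735.
θ₂ = sin⁻¹(0.5735) = 35.00° (from vertical).

35.0°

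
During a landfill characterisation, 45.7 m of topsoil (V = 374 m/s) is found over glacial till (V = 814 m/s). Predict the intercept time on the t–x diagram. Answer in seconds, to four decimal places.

tᵢ = 2h·√(V₂²−V₁²)/(V₁V₂).
√(V₂²−V₁²) = √(814²−374²) = 723.0 m/s.
tᵢ = 2·45.7·723.0/(374·814) = 0.21706 s.

0.2171 s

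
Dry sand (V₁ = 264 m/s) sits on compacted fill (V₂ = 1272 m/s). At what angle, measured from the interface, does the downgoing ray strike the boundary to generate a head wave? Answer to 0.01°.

At critical incidence the refracted ray runs along the interface (θ₂ = 90°), so sin θ_c = V₁/V₂.
θ_c = arcsin(264/1272) = arcsin 0.2075 = 11.98°.
Measured from the interface: 90° − 11.98° = 78.02°.

78.02°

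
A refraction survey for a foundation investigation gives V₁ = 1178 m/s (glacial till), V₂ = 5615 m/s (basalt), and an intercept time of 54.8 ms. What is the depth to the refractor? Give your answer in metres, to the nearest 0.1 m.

33.0 m

θ_c = arcsin(1178/5615) = 12.11°; cos θ_c = 0.9777.
tᵢ = 2h cos θ_c/V₁ ⇒ h = tᵢ·V₁/(2 cos θ_c) = 0.0548·1178/(2·0.9777) = 33.01 m.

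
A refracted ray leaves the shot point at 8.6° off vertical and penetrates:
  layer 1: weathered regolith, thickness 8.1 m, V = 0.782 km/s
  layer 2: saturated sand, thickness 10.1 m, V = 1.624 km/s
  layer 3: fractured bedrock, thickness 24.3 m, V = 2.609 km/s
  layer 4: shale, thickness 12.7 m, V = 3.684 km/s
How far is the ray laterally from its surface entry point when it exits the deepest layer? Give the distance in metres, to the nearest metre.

Apply Snell's law at each interface; in layer i the horizontal offset is hᵢ·tan θᵢ.
Layer 1: θ = 8.60°; offset = 8.1·tan 8.60° = 1.225 m.
Layer 2: sin θ = 1.624·sin 8.6°/0.782 = 0.3105, θ = 18.09°; offset = 10.1·tan 18.09° = 3.300 m.
Layer 3: sin θ = 2.609·sin 8.6°/0.782 = 0.4989, θ = 29.93°; offset = 24.3·tan 29.93° = 13.988 m.
Layer 4: sin θ = 3.684·sin 8.6°/0.782 = 0.7045, θ = 44.79°; offset = 12.7·tan 44.79° = 12.605 m.
Summing the layer offsets gives 31.119 m.

31 m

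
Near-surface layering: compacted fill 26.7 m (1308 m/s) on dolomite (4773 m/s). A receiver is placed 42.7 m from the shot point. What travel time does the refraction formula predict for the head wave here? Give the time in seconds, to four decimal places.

t = x/V₂ + 2h·√(V₂²−V₁²)/(V₁V₂).
√(V₂²−V₁²) = √(4773²−1308²) = 4590.3 m/s; delay term = 2·26.7·4590.3/(1308·4773) = 0.03926 s.
t = 42.7/4773 + 0.03926 = 0.04821 s.

0.0482 s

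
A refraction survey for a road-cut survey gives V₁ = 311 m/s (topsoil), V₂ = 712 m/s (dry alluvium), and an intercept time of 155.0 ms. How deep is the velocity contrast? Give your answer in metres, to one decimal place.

θ_c = arcsin(311/712) = 25.90°; cos θ_c = 0.8996.
tᵢ = 2h cos θ_c/V₁ ⇒ h = tᵢ·V₁/(2 cos θ_c) = 0.155·311/(2·0.8996) = 26.79 m.

26.8 m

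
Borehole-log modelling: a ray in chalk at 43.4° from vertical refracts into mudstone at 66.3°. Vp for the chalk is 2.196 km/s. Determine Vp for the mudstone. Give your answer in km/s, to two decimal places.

Snell's law: sin 43.4°/V₁ = sin 66.3°/V₂.
V₂ = V₁·sin 66.3°/sin 43.4° = 2.196 × 1.3327 = 2.93 km/s.

2.93 km/s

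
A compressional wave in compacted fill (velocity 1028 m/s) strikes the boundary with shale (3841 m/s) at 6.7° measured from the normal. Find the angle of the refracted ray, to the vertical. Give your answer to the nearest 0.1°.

sin θ₁/V₁ = sin θ₂/V₂ ⇒ sin θ₂ = 3841·sin 6.7°/1028 = 3841·0.1167/1028 = 0.4359.
θ₂ = arcsin 0.4359 = 25.84° from the normal.

25.8°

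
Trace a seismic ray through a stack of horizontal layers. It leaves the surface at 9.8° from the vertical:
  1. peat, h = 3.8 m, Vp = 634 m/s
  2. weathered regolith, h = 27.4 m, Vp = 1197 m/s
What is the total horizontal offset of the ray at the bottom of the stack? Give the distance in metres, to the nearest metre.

Apply Snell's law at each interface; in layer i the horizontal offset is hᵢ·tan θᵢ.
Layer 1: θ = 9.80°; offset = 3.8·tan 9.80° = 0.656 m.
Layer 2: sin θ = 1197·sin 9.8°/634 = 0.3214, θ = 18.75°; offset = 27.4·tan 18.75° = 9.298 m.
Summing the layer offsets gives 9.955 m.

10 m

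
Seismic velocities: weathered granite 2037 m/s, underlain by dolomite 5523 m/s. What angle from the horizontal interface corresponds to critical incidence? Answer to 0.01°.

At critical incidence the refracted ray runs along the interface (θ₂ = 90°), so sin θ_c = V₁/V₂.
θ_c = arcsin(2037/5523) = arcsin 0.3688 = 21.64°.
Measured from the interface: 90° − 21.64° = 68.36°.

68.36°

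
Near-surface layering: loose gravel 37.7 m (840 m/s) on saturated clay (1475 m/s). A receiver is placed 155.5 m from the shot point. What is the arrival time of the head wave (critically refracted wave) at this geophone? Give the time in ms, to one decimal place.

179.2 ms

θ_c = arcsin(V₁/V₂) = arcsin(840/1475) = 34.71°, cos θ_c = 0.8220.
Intercept time tᵢ = 2h cos θ_c / V₁ = 2·37.7·0.8220/840 = 0.07378 s.
t = x/V₂ + tᵢ = 155.5/1475 + 0.07378 = 0.17921 s.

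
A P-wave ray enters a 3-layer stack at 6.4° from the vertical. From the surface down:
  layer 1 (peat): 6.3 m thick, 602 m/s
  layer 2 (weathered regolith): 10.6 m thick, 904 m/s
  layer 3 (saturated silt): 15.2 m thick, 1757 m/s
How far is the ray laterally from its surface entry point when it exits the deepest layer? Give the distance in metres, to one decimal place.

7.7 m

p = sin θ₁/V₁ = sin 6.4°/602 = 1.8516e-04 s/m is conserved through the stack.
Layer 1: θ = 6.40°; offset = 6.3·tan 6.40° = 0.707 m.
Layer 2: sin θ = p·904 = 0.1674 → θ = 9.64°; offset = 10.6·tan 9.64° = 1.800 m.
Layer 3: sin θ = p·1757 = 0.3253 → θ = 18.99°; offset = 15.2·tan 18.99° = 5.230 m.
Σ offsets = 7.736 m.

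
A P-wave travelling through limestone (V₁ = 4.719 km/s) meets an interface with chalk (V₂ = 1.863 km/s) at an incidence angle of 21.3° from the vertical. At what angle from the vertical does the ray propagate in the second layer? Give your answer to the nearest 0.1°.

Snell's law: sin θ₂ = (V₂/V₁)·sin θ₁ = (1.863/4.719)·sin 21.3° = 0.1434.
θ₂ = arcsin 0.1434 = 8.25° from the normal.

8.2°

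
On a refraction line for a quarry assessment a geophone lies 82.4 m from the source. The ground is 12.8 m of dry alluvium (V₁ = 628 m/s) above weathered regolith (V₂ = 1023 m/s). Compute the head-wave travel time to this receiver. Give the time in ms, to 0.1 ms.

θ_c = arcsin(V₁/V₂) = arcsin(628/1023) = 37.87°, cos θ_c = 0.7894.
Intercept time tᵢ = 2h cos θ_c / V₁ = 2·12.8·0.7894/628 = 0.03218 s.
t = x/V₂ + tᵢ = 82.4/1023 + 0.03218 = 0.11273 s.

112.7 ms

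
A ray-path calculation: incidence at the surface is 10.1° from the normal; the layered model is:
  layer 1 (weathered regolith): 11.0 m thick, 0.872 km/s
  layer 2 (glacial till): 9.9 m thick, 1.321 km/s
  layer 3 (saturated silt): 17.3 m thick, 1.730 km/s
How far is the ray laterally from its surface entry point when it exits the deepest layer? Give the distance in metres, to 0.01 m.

Apply Snell's law at each interface; in layer i the horizontal offset is hᵢ·tan θᵢ.
Layer 1: θ = 10.10°; offset = 11.0·tan 10.10° = 1.9594 m.
Layer 2: sin θ = 1.321·sin 10.1°/0.872 = 0.2657, θ = 15.41°; offset = 9.9·tan 15.41° = 2.7281 m.
Layer 3: sin θ = 1.730·sin 10.1°/0.872 = 0.3479, θ = 20.36°; offset = 17.3·tan 20.36° = 6.4201 m.
Total horizontal offset = 11.1076 m.

11.11 m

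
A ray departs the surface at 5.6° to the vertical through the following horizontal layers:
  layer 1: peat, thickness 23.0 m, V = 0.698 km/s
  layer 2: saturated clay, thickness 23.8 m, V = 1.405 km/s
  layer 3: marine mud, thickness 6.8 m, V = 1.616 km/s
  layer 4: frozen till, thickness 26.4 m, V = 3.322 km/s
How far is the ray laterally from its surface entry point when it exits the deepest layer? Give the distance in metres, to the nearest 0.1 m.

22.4 m

Apply Snell's law at each interface; in layer i the horizontal offset is hᵢ·tan θᵢ.
Layer 1: θ = 5.60°; offset = 23.0·tan 5.60° = 2.255 m.
Layer 2: sin θ = 1.405·sin 5.6°/0.698 = 0.1964, θ = 11.33°; offset = 23.8·tan 11.33° = 4.768 m.
Layer 3: sin θ = 1.616·sin 5.6°/0.698 = 0.2259, θ = 13.06°; offset = 6.8·tan 13.06° = 1.577 m.
Layer 4: sin θ = 3.322·sin 5.6°/0.698 = 0.4644, θ = 27.67°; offset = 26.4·tan 27.67° = 13.845 m.
Σ offsets = 22.445 m.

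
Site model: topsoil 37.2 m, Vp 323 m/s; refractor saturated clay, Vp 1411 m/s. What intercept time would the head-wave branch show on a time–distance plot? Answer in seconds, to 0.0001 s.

θ_c = arcsin(V₁/V₂) = arcsin(323/1411) = 13.23°; cos θ_c = 0.9734.
tᵢ = 2h·cos θ_c / V₁ = 2·37.2·0.9734 / 323 = 0.22422 s.

0.2242 s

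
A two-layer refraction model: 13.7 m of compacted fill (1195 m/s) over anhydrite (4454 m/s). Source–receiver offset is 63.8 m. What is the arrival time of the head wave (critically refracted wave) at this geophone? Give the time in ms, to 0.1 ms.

t = x/V₂ + 2h·√(V₂²−V₁²)/(V₁V₂).
√(V₂²−V₁²) = √(4454²−1195²) = 4290.7 m/s; delay term = 2·13.7·4290.7/(1195·4454) = 0.02209 s.
t = 63.8/4454 + 0.02209 = 0.03641 s.

36.4 ms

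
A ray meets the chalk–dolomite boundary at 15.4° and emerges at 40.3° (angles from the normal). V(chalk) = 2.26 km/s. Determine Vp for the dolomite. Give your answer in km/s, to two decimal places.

5.50 km/s

Snell's law: sin 15.4°/V₁ = sin 40.3°/V₂.
V₂ = V₁·sin 40.3°/sin 15.4° = 2.26 × 2.4356 = 5.50 km/s.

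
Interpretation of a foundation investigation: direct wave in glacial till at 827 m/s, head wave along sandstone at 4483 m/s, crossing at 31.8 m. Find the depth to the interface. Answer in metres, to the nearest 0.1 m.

13.2 m

h = (x_cross/2)·√((V₂−V₁)/(V₂+V₁)).
(V₂−V₁)/(V₂+V₁) = (4483−827)/(4483+827) = 0.6885; √ = 0.8298.
h = (31.8/2)·0.8298 = 13.19 m.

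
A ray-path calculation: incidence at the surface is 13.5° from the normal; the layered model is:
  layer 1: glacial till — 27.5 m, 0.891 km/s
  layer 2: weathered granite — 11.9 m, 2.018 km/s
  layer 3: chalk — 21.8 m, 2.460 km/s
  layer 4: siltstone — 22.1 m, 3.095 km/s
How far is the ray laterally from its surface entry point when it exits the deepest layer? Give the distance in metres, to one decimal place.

63.0 m

Ray parameter p = sin 13.5° / 0.891 km/s = 2.6200e-01 s/km.
Layer 1: θ = 13.50°; offset = 27.5·tan 13.50° = 6.602 m.
Layer 2: sin θ = p·2.018 = 0.5287 → θ = 31.92°; offset = 11.9·tan 31.92° = 7.413 m.
Layer 3: sin θ = p·2.460 = 0.6445 → θ = 40.13°; offset = 21.8·tan 40.13° = 18.377 m.
Layer 4: sin θ = p·3.095 = 0.8109 → θ = 54.18°; offset = 22.1·tan 54.18° = 30.625 m.
Σ offsets = 63.016 m.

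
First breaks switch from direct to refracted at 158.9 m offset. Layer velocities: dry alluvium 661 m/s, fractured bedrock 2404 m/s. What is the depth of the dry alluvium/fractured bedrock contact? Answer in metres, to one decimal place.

x_cross = 2h·√((V₂+V₁)/(V₂−V₁)) → h = x_cross / (2·√((V₂+V₁)/(V₂−V₁))).
√((V₂+V₁)/(V₂−V₁)) = √((2404+661)/(2404−661)) = 1.3261.
h = 158.9 / (2·1.3261) = 59.91 m.

59.9 m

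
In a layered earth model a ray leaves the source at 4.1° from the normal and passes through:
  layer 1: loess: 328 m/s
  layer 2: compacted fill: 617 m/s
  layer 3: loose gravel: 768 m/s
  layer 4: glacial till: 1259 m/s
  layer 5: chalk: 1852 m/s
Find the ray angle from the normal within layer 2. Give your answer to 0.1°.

7.7°

Ray parameter p = sin 4.1° / 328 = 2.1798e-04 s/m.
sin θ_2 = p·V_2 = 2.1798e-04 × 617 = 0.1345.
θ_2 = 7.73° from the vertical.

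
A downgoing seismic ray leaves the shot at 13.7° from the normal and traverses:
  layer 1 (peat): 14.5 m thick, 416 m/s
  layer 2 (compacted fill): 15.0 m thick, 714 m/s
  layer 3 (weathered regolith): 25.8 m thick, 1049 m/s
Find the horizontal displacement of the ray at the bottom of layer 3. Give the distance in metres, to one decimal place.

Ray parameter p = sin 13.7° / 416 m/s = 5.6932e-04 s/m.
Layer 1: θ = 13.70°; offset = 14.5·tan 13.70° = 3.535 m.
Layer 2: sin θ = p·714 = 0.4065 → θ = 23.98°; offset = 15.0·tan 23.98° = 6.674 m.
Layer 3: sin θ = p·1049 = 0.5972 → θ = 36.67°; offset = 25.8·tan 36.67° = 19.210 m.
Total horizontal offset = 29.419 m.

29.4 m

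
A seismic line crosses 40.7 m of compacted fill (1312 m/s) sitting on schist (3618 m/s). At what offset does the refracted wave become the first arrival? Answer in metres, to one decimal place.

θ_c = arcsin(1312/3618) = 21.26°, so cos θ_c = 0.9319 and tᵢ = 2h cos θ_c/V₁ = 0.0578 s.
At crossover x/V₁ = x/V₂ + tᵢ ⇒ x = tᵢ/(1/V₁ − 1/V₂) = 0.05782/(7.6220e-04 − 2.7640e-04) = 119.02 m.

119.0 m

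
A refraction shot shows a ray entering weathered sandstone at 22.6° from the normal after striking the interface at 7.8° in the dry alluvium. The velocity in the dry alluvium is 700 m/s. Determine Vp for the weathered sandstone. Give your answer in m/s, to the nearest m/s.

1982 m/s

Snell's law: sin 7.8°/V₁ = sin 22.6°/V₂.
V₂ = V₁·sin 22.6°/sin 7.8° = 700 × 2.8316 = 1982.14 m/s.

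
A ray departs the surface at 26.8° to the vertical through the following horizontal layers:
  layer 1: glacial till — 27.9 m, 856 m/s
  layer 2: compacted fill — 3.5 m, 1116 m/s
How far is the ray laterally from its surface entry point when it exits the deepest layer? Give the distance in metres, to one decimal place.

16.6 m

p = sin θ₁/V₁ = sin 26.8°/856 = 5.2673e-04 s/m is conserved through the stack.
Layer 1: θ = 26.80°; offset = 27.9·tan 26.80° = 14.093 m.
Layer 2: sin θ = p·1116 = 0.5878 → θ = 36.00°; offset = 3.5·tan 36.00° = 2.543 m.
Σ offsets = 16.636 m.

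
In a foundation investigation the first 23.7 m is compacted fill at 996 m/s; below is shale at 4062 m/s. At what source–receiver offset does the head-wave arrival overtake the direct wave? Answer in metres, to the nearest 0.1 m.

x_cross = 2h·√((V₂+V₁)/(V₂−V₁)).
(V₂+V₁)/(V₂−V₁) = (4062+996)/(4062−996) = 1.6497; √ = 1.2844.
x_cross = 2·23.7·1.2844 = 60.88 m.

60.9 m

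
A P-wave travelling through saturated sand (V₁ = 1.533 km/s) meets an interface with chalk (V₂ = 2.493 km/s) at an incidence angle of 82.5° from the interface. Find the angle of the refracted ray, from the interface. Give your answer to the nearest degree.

78°

Angle from the normal: 90° − 82.5° = 7.5°.
sin θ₁/V₁ = sin θ₂/V₂ ⇒ sin θ₂ = 2.493·sin 7.5°/1.533 = 2.493·0.1305/1.533 = 0.2123.
θ₂ = arcsin 0.2123 = 12.26° from the normal.
From the interface: 90° − 12.26° = 77.74°.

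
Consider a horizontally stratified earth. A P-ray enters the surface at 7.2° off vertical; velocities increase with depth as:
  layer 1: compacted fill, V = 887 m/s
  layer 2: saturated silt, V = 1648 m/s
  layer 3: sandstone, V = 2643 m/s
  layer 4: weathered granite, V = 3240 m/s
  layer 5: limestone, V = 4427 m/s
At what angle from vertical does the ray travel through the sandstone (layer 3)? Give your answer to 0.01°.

21.93°

Ray parameter p = sin 7.2° / 887 = 1.4130e-04 s/m.
sin θ_3 = p·V_3 = 1.4130e-04 × 2643 = 0.3735.
θ_3 = 21.93° from the vertical.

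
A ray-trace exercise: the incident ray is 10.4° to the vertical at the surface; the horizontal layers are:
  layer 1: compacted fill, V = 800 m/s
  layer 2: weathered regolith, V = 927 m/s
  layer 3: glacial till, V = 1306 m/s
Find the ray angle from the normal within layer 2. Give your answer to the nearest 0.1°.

Snell's law across each interface conserves sin θ / V, so sin θ_2 = V_2·sin θ₁/V₁.
sin θ_2 = 927 × sin 10.4° / 800 = 0.2092.
θ_2 = arcsin 0.2092 = 12.07°.

12.1°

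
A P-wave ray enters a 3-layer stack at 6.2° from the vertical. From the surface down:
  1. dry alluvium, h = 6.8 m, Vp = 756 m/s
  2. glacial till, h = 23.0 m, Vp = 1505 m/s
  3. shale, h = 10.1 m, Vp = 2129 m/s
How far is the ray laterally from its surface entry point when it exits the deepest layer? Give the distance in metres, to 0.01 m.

Ray parameter p = sin 6.2° / 756 m/s = 1.4286e-04 s/m.
Layer 1: θ = 6.20°; offset = 6.8·tan 6.20° = 0.7387 m.
Layer 2: sin θ = p·1505 = 0.2150 → θ = 12.42°; offset = 23.0·tan 12.42° = 5.0634 m.
Layer 3: sin θ = p·2129 = 0.3041 → θ = 17.71°; offset = 10.1·tan 17.71° = 3.2246 m.
Σ offsets = 9.0267 m.

9.03 m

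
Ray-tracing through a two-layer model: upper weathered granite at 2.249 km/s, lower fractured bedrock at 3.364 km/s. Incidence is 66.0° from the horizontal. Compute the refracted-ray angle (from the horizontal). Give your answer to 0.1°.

52.5°

Convert to the normal: θ₁ = 90° − 66.0° = 24.0°.
sin θ₁/V₁ = sin θ₂/V₂ ⇒ sin θ₂ = 3.364·sin 24.0°/2.249 = 3.364·0.4067/2.249 = 0.6084.
θ₂ = sin⁻¹(0.6084) = 37.47° (from vertical).
From the interface: 90° − 37.47° = 52.53°.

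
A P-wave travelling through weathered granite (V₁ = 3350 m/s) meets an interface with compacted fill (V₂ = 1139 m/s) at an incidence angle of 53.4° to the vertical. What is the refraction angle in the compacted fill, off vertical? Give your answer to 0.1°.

15.8°

sin θ₁/V₁ = sin θ₂/V₂ ⇒ sin θ₂ = 1139·sin 53.4°/3350 = 1139·0.8028/3350 = 0.2730.
θ₂ = sin⁻¹(0.2730) = 15.84° (from vertical).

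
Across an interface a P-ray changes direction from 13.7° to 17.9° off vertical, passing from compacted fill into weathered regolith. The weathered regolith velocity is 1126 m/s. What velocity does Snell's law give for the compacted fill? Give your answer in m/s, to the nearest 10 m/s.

Snell's law: sin 13.7°/V₁ = sin 17.9°/V₂.
V₁ = V₂·sin 13.7°/sin 17.9° = 1126 × 0.7706 = 867.66 m/s.

870 m/s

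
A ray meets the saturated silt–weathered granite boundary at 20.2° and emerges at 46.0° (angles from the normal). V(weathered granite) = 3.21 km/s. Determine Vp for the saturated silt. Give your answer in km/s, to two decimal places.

1.54 km/s

Snell's law: sin 20.2°/V₁ = sin 46.0°/V₂.
V₁ = V₂·sin 20.2°/sin 46.0° = 3.21 × 0.4800 = 1.54 km/s.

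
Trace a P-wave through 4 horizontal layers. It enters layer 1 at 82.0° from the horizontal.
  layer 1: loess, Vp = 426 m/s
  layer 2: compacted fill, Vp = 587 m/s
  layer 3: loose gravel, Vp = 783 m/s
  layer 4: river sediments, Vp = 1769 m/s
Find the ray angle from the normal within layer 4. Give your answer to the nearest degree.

From the normal: θ₁ = 90° − 82.0° = 8.0°.
Snell's law across each interface conserves sin θ / V, so sin θ_4 = V_4·sin θ₁/V₁.
sin θ_4 = 1769 × sin 8.0° / 426 = 0.5779.
θ_4 = arcsin 0.5779 = 35.30°.

35°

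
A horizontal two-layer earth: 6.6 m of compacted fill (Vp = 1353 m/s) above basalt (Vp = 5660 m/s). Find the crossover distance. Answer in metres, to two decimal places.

16.84 m

x_cross = 2h·√((V₂+V₁)/(V₂−V₁)).
(V₂+V₁)/(V₂−V₁) = (5660+1353)/(5660−1353) = 1.6283; √ = 1.2760.
x_cross = 2·6.6·1.2760 = 16.84 m.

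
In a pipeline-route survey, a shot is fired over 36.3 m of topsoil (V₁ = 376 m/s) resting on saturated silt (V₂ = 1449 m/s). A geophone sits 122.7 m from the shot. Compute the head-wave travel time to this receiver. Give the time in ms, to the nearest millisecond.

θ_c = arcsin(V₁/V₂) = arcsin(376/1449) = 15.04°, cos θ_c = 0.9657.
Intercept time tᵢ = 2h cos θ_c / V₁ = 2·36.3·0.9657/376 = 0.18647 s.
t = x/V₂ + tᵢ = 122.7/1449 + 0.18647 = 0.27115 s.

271 ms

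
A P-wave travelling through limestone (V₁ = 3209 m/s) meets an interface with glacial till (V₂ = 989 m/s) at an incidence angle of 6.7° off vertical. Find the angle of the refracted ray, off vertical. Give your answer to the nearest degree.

Snell's law: sin θ₂ = (V₂/V₁)·sin θ₁ = (989/3209)·sin 6.7° = 0.0360.
θ₂ = sin⁻¹(0.0360) = 2.06° (from vertical).

2°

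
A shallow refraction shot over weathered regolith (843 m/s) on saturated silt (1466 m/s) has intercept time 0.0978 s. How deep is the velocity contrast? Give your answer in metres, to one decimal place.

θ_c = arcsin(843/1466) = 35.10°; cos θ_c = 0.8181.
tᵢ = 2h cos θ_c/V₁ ⇒ h = tᵢ·V₁/(2 cos θ_c) = 0.0978·843/(2·0.8181) = 50.39 m.

50.4 m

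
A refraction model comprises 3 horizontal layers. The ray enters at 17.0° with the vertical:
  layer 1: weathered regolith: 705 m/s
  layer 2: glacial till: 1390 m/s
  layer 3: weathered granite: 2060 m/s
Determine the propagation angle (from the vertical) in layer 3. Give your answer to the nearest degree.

59°

Ray parameter p = sin 17.0° / 705 = 4.1471e-04 s/m.
sin θ_3 = p·V_3 = 4.1471e-04 × 2060 = 0.8543.
θ_3 = arcsin 0.8543 = 58.68°.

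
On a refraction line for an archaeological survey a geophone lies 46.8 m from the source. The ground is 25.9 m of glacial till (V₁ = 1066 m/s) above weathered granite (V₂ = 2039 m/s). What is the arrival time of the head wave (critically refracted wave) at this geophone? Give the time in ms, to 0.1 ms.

64.4 ms

t = x/V₂ + 2h·√(V₂²−V₁²)/(V₁V₂).
√(V₂²−V₁²) = √(2039²−1066²) = 1738.1 m/s; delay term = 2·25.9·1738.1/(1066·2039) = 0.04142 s.
t = 46.8/2039 + 0.04142 = 0.06438 s.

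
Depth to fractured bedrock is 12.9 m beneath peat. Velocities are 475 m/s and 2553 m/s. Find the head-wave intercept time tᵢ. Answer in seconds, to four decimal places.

θ_c = arcsin(V₁/V₂) = arcsin(475/2553) = 10.72°; cos θ_c = 0.9825.
tᵢ = 2h·cos θ_c / V₁ = 2·12.9·0.9825 / 475 = 0.05337 s.

0.0534 s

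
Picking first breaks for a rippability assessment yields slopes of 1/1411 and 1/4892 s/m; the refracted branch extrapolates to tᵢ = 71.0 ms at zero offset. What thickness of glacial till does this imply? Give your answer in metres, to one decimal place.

h = tᵢ·V₁·V₂ / (2·√(V₂²−V₁²)).
√(V₂²−V₁²) = √(4892² − 1411²) = 4684.1 m/s.
h = 0.071 s × 1411 × 4892 / (2 × 4684.1) = 52.31 m.

52.3 m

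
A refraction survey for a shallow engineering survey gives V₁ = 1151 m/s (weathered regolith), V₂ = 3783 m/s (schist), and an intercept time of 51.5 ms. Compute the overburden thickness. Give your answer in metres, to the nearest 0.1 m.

31.1 m

θ_c = arcsin(1151/3783) = 17.71°; cos θ_c = 0.9526.
tᵢ = 2h cos θ_c/V₁ ⇒ h = tᵢ·V₁/(2 cos θ_c) = 0.0515·1151/(2·0.9526) = 31.11 m.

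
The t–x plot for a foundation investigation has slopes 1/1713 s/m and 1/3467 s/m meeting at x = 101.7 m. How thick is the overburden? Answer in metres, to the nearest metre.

h = (x_cross/2)·√((V₂−V₁)/(V₂+V₁)).
(V₂−V₁)/(V₂+V₁) = (3467−1713)/(3467+1713) = 0.3386; √ = 0.5819.
h = (101.7/2)·0.5819 = 29.59 m.

30 m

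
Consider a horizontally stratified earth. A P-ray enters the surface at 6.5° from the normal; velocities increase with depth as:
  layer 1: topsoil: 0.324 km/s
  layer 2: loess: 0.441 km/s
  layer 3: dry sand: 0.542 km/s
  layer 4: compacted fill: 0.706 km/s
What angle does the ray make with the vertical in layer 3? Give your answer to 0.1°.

10.9°

Ray parameter p = sin 6.5° / 0.324 = 3.4939e-01 s/km.
sin θ_3 = p·V_3 = 3.4939e-01 × 0.542 = 0.1894.
θ_3 = arcsin 0.1894 = 10.92°.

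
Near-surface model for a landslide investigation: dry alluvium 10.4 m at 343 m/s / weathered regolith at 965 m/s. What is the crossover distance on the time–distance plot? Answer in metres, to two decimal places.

30.16 m

θ_c = arcsin(343/965) = 20.82°, so cos θ_c = 0.9347 and tᵢ = 2h cos θ_c/V₁ = 0.0567 s.
At crossover x/V₁ = x/V₂ + tᵢ ⇒ x = tᵢ/(1/V₁ − 1/V₂) = 0.05668/(2.9155e-03 − 1.0363e-03) = 30.16 m.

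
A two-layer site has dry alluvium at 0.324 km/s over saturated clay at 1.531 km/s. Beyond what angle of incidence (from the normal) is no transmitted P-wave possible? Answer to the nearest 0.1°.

12.2°

At critical incidence the refracted ray runs along the interface (θ₂ = 90°), so sin θ_c = V₁/V₂.
θ_c = arcsin(0.324/1.531) = arcsin 0.2116 = 12.22°.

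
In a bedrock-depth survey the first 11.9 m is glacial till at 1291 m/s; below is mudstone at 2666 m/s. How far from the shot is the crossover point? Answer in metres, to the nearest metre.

x_cross = 2h·√((V₂+V₁)/(V₂−V₁)).
(V₂+V₁)/(V₂−V₁) = (2666+1291)/(2666−1291) = 2.8778; √ = 1.6964.
x_cross = 2·11.9·1.6964 = 40.37 m.

40 m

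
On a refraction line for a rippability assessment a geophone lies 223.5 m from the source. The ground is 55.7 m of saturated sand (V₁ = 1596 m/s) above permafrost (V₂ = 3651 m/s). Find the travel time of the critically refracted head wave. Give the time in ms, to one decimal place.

124.0 ms

t = x/V₂ + 2h·√(V₂²−V₁²)/(V₁V₂).
√(V₂²−V₁²) = √(3651²−1596²) = 3283.7 m/s; delay term = 2·55.7·3283.7/(1596·3651) = 0.06278 s.
t = 223.5/3651 + 0.06278 = 0.12399 s.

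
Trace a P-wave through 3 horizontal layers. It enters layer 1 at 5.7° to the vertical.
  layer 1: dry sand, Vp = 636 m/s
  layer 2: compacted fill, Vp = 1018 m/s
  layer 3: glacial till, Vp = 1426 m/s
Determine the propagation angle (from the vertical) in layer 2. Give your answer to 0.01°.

9.15°

Ray parameter p = sin 5.7° / 636 = 1.5616e-04 s/m.
sin θ_2 = p·V_2 = 1.5616e-04 × 1018 = 0.1590.
θ_2 = 9.15° from the vertical.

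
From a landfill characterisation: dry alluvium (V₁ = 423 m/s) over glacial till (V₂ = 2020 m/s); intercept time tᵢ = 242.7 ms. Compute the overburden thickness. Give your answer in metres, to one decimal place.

52.5 m

θ_c = arcsin(423/2020) = 12.09°; cos θ_c = 0.9778.
tᵢ = 2h cos θ_c/V₁ ⇒ h = tᵢ·V₁/(2 cos θ_c) = 0.2427·423/(2·0.9778) = 52.49 m.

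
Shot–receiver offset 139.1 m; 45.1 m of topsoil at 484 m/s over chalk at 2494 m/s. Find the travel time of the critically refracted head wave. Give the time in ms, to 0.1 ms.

t = x/V₂ + 2h·√(V₂²−V₁²)/(V₁V₂).
√(V₂²−V₁²) = √(2494²−484²) = 2446.6 m/s; delay term = 2·45.1·2446.6/(484·2494) = 0.18282 s.
t = 139.1/2494 + 0.18282 = 0.23859 s.

238.6 ms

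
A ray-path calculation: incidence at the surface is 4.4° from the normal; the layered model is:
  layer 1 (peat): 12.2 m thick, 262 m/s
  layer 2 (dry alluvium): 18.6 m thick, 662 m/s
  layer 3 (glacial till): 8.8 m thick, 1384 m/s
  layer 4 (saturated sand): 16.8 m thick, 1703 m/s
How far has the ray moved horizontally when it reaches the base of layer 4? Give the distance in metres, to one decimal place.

p = sin θ₁/V₁ = sin 4.4°/262 = 2.9282e-04 s/m is conserved through the stack.
Layer 1: θ = 4.40°; offset = 12.2·tan 4.40° = 0.939 m.
Layer 2: sin θ = p·662 = 0.1938 → θ = 11.18°; offset = 18.6·tan 11.18° = 3.675 m.
Layer 3: sin θ = p·1384 = 0.4053 → θ = 23.91°; offset = 8.8·tan 23.91° = 3.901 m.
Layer 4: sin θ = p·1703 = 0.4987 → θ = 29.91°; offset = 16.8·tan 29.91° = 9.665 m.
Summing the layer offsets gives 18.180 m.

18.2 m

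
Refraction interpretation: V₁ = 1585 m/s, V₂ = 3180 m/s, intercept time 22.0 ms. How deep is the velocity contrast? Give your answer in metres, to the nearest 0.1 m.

h = tᵢ·V₁·V₂ / (2·√(V₂²−V₁²)).
√(V₂²−V₁²) = √(3180² − 1585²) = 2756.8 m/s.
h = 0.022 s × 1585 × 3180 / (2 × 2756.8) = 20.11 m.

20.1 m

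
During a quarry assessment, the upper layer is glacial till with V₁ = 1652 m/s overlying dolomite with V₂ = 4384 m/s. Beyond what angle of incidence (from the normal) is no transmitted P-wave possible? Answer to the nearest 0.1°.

At critical incidence the refracted ray runs along the interface (θ₂ = 90°), so sin θ_c = V₁/V₂.
θ_c = arcsin(1652/4384) = arcsin 0.3768 = 22.14°.

22.1°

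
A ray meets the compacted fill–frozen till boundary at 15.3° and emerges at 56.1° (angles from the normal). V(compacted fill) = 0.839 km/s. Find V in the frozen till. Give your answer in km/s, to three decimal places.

2.639 km/s

Snell's law: sin 15.3°/V₁ = sin 56.1°/V₂.
V₂ = V₁·sin 56.1°/sin 15.3° = 0.839 × 3.1455 = 2.639 km/s.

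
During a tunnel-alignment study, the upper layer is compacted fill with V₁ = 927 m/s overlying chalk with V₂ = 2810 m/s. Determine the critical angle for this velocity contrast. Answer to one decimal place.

19.3°

At critical incidence the refracted ray runs along the interface (θ₂ = 90°), so sin θ_c = V₁/V₂.
θ_c = arcsin(927/2810) = arcsin 0.3299 = 19.26°.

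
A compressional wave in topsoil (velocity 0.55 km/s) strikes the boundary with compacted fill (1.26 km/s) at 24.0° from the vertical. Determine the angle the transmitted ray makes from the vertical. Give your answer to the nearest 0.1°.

68.7°

Snell's law: sin θ₂ = (V₂/V₁)·sin θ₁ = (1.26/0.55)·sin 24.0° = 0.9318.
θ₂ = arcsin 0.9318 = 68.72° from the normal.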